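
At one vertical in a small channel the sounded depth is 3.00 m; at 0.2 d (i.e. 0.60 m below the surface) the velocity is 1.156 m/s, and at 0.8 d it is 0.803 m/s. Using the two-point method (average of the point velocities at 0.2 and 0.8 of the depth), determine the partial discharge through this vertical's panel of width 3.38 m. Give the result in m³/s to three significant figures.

9.93 m³/s

v̄ = (1.156 + 0.803) / 2 = 0.9795 m/s
q = v̄ × d × w = 0.9795 × 3.00 × 3.38 = 9.932 m³/s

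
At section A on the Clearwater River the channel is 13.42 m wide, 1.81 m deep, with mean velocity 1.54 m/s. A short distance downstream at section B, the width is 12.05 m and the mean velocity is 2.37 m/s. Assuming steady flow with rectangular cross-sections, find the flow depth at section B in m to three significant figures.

Q = A₁V₁ = (13.42×1.81) × 1.54 = 37.41 m³/s
d₂ = Q/(b₂ V₂) = 37.41/(12.05×2.37) = 1.310 m

1.31 m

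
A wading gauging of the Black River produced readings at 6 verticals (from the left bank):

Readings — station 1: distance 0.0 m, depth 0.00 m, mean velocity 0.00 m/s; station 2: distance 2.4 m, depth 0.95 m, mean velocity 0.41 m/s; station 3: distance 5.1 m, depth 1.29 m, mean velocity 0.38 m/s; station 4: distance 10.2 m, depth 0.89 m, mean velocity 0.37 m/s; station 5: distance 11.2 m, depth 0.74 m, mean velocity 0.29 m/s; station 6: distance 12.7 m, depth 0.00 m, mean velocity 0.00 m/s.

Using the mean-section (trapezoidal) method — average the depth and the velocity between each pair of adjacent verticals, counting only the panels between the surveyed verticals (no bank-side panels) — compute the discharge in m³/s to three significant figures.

Panel 1-2: Δb = 2.4 m, d̄ = (0.00+0.95)/2 = 0.475, v̄ = (0.00+0.41)/2 = 0.205 → q = 2.4×0.475×0.205 = 0.2337 m³/s
Panel 2-3: Δb = 2.7 m, d̄ = (0.95+1.29)/2 = 1.12, v̄ = (0.41+0.38)/2 = 0.395 → q = 2.7×1.12×0.395 = 1.194 m³/s
Panel 3-4: Δb = 5.1 m, d̄ = (1.29+0.89)/2 = 1.09, v̄ = (0.38+0.37)/2 = 0.375 → q = 5.1×1.09×0.375 = 2.085 m³/s
Panel 4-5: Δb = 1 m, d̄ = (0.89+0.74)/2 = 0.815, v̄ = (0.37+0.29)/2 = 0.33 → q = 1×0.815×0.33 = 0.2690 m³/s
Panel 5-6: Δb = 1.5 m, d̄ = (0.74+0.00)/2 = 0.37, v̄ = (0.29+0.00)/2 = 0.145 → q = 1.5×0.37×0.145 = 0.08048 m³/s
Q = Σ q = 3.862 m³/s

3.86 m³/s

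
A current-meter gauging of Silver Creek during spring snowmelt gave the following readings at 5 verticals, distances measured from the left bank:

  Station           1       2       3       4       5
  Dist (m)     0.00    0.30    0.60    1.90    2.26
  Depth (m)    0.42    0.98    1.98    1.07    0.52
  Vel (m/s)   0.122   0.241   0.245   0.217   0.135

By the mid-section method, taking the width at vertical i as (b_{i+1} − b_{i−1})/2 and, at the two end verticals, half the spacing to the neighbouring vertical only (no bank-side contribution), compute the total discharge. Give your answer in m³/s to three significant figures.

0.672 m³/s

w_1 = (0.30 − 0.00)/2 = 0.15 m; q_1 = 0.122 × 0.42 × 0.15 = 0.007686 m³/s
w_2 = (0.60 − 0.00)/2 = 0.3 m; q_2 = 0.241 × 0.98 × 0.3 = 0.07085 m³/s
w_3 = (1.90 − 0.30)/2 = 0.8 m; q_3 = 0.245 × 1.98 × 0.8 = 0.3881 m³/s
w_4 = (2.26 − 0.60)/2 = 0.83 m; q_4 = 0.217 × 1.07 × 0.83 = 0.1927 m³/s
w_5 = (2.26 − 1.90)/2 = 0.18 m; q_5 = 0.135 × 0.52 × 0.18 = 0.01264 m³/s
Q = Σ qᵢ = 0.6720 m³/s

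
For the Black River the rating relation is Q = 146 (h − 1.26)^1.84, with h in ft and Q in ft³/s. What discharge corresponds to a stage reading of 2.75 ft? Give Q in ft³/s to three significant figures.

Q = 146 × (2.75 − 1.26)^1.84 = 146 × 1.49^1.84 = 304.1 ft³/s

304 ft³/s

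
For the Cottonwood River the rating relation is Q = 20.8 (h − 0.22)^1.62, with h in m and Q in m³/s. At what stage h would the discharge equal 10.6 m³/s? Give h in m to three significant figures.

h − h₀ = (Q/C)^(1/b) = (10.6/20.8)^(1/1.62) = 0.6596 m
h = 0.22 + 0.6596 = 0.8796 m

0.880 m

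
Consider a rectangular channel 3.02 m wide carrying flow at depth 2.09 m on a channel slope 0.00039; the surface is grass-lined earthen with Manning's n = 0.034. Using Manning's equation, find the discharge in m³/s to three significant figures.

3.36 m³/s

A = b·y = 3.02 × 2.09 = 6.312 m²
P = b + 2y = 3.02 + 2×2.09 = 7.200 m
R = A/P = 6.312/7.200 = 0.8766 m
Q = (1/n)·A·R^(2/3)·S^(1/2) = (1/0.034) × 6.312 × 0.8766^(2/3) × 0.00039^(1/2) = 3.358 m³/s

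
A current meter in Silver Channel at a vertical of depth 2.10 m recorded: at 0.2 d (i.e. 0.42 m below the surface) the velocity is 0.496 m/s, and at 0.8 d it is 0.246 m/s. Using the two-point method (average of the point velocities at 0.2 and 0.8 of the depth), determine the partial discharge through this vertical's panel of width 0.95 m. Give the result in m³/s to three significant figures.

v̄ = (0.496 + 0.246) / 2 = 0.3710 m/s
q = v̄ × d × w = 0.3710 × 2.10 × 0.95 = 0.7401 m³/s

0.740 m³/s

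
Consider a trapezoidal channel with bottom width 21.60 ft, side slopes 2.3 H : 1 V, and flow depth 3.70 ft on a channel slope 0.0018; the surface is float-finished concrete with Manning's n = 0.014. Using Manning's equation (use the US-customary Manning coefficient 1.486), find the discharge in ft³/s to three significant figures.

991 ft³/s

A = (b + z·y)·y = (21.60 + 2.3×3.70)×3.70 = 111.4 ft²
P = b + 2y√(1+z²) = 21.60 + 2×3.70×√(1+2.3²) = 40.16 ft
R = A/P = 111.4/40.16 = 2.774 ft
Q = (1.486/n)·A·R^(2/3)·S^(1/2) = (1.486/0.014) × 111.4 × 2.774^(2/3) × 0.0018^(1/2) = 990.5 ft³/s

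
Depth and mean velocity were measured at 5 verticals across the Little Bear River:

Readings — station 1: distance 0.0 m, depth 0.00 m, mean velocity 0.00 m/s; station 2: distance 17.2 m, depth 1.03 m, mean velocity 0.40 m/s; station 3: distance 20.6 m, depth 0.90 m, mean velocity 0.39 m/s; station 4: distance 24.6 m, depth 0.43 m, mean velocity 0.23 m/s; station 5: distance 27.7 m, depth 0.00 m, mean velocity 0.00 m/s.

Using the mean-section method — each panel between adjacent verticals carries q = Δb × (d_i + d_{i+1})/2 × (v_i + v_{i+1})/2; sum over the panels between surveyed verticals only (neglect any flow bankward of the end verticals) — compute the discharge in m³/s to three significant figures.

Panel 1-2: Δb = 17.2 m, d̄ = (0.00+1.03)/2 = 0.515, v̄ = (0.00+0.40)/2 = 0.2 → q = 17.2×0.515×0.2 = 1.772 m³/s
Panel 2-3: Δb = 3.4 m, d̄ = (1.03+0.90)/2 = 0.965, v̄ = (0.40+0.39)/2 = 0.395 → q = 3.4×0.965×0.395 = 1.296 m³/s
Panel 3-4: Δb = 4 m, d̄ = (0.90+0.43)/2 = 0.665, v̄ = (0.39+0.23)/2 = 0.31 → q = 4×0.665×0.31 = 0.8246 m³/s
Panel 4-5: Δb = 3.1 m, d̄ = (0.43+0.00)/2 = 0.215, v̄ = (0.23+0.00)/2 = 0.115 → q = 3.1×0.215×0.115 = 0.07665 m³/s
Q = Σ q = 3.969 m³/s

3.97 m³/s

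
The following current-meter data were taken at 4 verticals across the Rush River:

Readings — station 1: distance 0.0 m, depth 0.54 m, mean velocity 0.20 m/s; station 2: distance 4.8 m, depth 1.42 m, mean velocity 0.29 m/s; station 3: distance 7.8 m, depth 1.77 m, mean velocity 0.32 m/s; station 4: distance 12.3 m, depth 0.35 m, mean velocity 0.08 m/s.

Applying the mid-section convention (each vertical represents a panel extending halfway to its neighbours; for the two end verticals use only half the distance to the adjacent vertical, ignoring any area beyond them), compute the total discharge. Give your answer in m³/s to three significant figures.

4.05 m³/s

w_1 = (4.8 − 0.0)/2 = 2.4 m; q_1 = 0.20 × 0.54 × 2.4 = 0.2592 m³/s
w_2 = (7.8 − 0.0)/2 = 3.9 m; q_2 = 0.29 × 1.42 × 3.9 = 1.606 m³/s
w_3 = (12.3 − 4.8)/2 = 3.75 m; q_3 = 0.32 × 1.77 × 3.75 = 2.124 m³/s
w_4 = (12.3 − 7.8)/2 = 2.25 m; q_4 = 0.08 × 0.35 × 2.25 = 0.06300 m³/s
Q = Σ qᵢ = 4.052 m³/s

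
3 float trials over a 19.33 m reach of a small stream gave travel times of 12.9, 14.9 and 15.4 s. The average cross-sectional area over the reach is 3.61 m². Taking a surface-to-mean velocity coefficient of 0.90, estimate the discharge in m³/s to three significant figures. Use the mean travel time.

4.36 m³/s

t̄ = (12.9 + 14.9 + 15.4) / 3 = 14.4 s
v_surface = L / t̄ = 19.33 / 14.4 = 1.342 m/s
v_mean = 0.90 × 1.342 = 1.208 m/s
Q = A × v_mean = 3.61 × 1.208 = 4.361 m³/s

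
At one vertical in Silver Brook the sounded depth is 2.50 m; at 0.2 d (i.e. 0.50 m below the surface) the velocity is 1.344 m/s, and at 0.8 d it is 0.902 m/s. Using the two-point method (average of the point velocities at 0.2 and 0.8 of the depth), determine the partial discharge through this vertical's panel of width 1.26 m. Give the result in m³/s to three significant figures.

v̄ = (1.344 + 0.902) / 2 = 1.123 m/s
q = v̄ × d × w = 1.123 × 2.50 × 1.26 = 3.537 m³/s

3.54 m³/s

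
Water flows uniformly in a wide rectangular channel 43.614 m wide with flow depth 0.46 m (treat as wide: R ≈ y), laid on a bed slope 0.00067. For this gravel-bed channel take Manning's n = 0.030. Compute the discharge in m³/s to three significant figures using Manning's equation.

A = b·y = 43.614 × 0.46 = 20.06 m²
Wide channel: R ≈ y = 0.46 m
Q = (1/n)·A·R^(2/3)·S^(1/2) = (1/0.030) × 20.06 × 0.4600^(2/3) × 0.00067^(1/2) = 10.32 m³/s

10.3 m³/s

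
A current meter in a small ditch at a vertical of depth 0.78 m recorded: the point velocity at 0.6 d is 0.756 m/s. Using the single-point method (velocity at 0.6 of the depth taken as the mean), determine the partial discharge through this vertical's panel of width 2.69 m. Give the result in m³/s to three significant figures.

1.59 m³/s

v̄ = v₀.₆ = 0.756 m/s
q = v̄ × d × w = 0.7560 × 0.78 × 2.69 = 1.586 m³/s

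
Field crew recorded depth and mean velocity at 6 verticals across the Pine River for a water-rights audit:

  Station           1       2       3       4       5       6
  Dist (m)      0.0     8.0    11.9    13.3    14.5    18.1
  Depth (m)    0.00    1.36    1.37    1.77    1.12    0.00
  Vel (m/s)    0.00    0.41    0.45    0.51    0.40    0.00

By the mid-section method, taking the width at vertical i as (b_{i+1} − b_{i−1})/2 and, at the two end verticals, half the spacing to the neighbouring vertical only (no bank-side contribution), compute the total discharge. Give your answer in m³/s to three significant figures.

7.20 m³/s

w_2 = (11.9 − 0.0)/2 = 5.95 m; q_2 = 0.41 × 1.36 × 5.95 = 3.318 m³/s
w_3 = (13.3 − 8.0)/2 = 2.65 m; q_3 = 0.45 × 1.37 × 2.65 = 1.634 m³/s
w_4 = (14.5 − 11.9)/2 = 1.3 m; q_4 = 0.51 × 1.77 × 1.3 = 1.174 m³/s
w_5 = (18.1 − 13.3)/2 = 2.4 m; q_5 = 0.40 × 1.12 × 2.4 = 1.075 m³/s
Stations 1, 6 contribute zero (depth or velocity is 0).
Q = Σ qᵢ = 7.200 m³/s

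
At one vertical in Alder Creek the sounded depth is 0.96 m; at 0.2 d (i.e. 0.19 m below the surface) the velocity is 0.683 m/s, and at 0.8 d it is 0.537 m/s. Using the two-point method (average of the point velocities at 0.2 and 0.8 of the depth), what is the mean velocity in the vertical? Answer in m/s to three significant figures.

v̄ = (0.683 + 0.537) / 2 = 0.6100 m/s

0.610 m/s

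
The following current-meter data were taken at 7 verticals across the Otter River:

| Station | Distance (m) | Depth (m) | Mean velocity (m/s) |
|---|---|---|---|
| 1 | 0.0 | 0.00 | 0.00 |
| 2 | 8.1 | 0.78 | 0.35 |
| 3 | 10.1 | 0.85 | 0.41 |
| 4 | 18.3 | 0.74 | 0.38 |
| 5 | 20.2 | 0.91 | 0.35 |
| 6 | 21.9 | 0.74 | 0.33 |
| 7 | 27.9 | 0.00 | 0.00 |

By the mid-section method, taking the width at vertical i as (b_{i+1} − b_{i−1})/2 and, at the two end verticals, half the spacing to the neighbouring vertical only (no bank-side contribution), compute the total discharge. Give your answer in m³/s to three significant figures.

w_2 = (10.1 − 0.0)/2 = 5.05 m; q_2 = 0.35 × 0.78 × 5.05 = 1.379 m³/s
w_3 = (18.3 − 8.1)/2 = 5.1 m; q_3 = 0.41 × 0.85 × 5.1 = 1.777 m³/s
w_4 = (20.2 − 10.1)/2 = 5.05 m; q_4 = 0.38 × 0.74 × 5.05 = 1.420 m³/s
w_5 = (21.9 − 18.3)/2 = 1.8 m; q_5 = 0.35 × 0.91 × 1.8 = 0.5733 m³/s
w_6 = (27.9 − 20.2)/2 = 3.85 m; q_6 = 0.33 × 0.74 × 3.85 = 0.9402 m³/s
Stations 1, 7 contribute zero (depth or velocity is 0).
Q = Σ qᵢ = 6.090 m³/s

6.09 m³/s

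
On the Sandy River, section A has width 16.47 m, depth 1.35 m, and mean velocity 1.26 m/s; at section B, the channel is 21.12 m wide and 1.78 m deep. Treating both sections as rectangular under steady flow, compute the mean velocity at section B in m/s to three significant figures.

Q = A₁V₁ = (16.47×1.35) × 1.26 = 28.02 m³/s
A₂ = 21.12 × 1.78 = 37.59 m²
V₂ = Q/A₂ = 28.02/37.59 = 0.7452 m/s

0.745 m/s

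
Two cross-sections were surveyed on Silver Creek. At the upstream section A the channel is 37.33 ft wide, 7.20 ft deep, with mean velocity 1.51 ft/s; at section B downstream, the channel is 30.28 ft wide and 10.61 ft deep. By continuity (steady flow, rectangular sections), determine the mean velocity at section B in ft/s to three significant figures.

1.26 ft/s

Q = A₁V₁ = (37.33×7.20) × 1.51 = 405.9 ft³/s
A₂ = 30.28 × 10.61 = 321.3 ft²
V₂ = Q/A₂ = 405.9/321.3 = 1.263 ft/s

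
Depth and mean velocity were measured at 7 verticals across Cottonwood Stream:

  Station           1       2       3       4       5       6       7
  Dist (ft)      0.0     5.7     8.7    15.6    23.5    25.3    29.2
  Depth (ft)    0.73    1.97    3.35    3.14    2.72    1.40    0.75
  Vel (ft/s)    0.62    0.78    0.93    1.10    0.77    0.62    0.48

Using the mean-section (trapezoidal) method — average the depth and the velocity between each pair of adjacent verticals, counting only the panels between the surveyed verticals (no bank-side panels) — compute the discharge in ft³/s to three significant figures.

Panel 1-2: Δb = 5.7 ft, d̄ = (0.73+1.97)/2 = 1.35, v̄ = (0.62+0.78)/2 = 0.7 → q = 5.7×1.35×0.7 = 5.387 ft³/s
Panel 2-3: Δb = 3 ft, d̄ = (1.97+3.35)/2 = 2.66, v̄ = (0.78+0.93)/2 = 0.855 → q = 3×2.66×0.855 = 6.823 ft³/s
Panel 3-4: Δb = 6.9 ft, d̄ = (3.35+3.14)/2 = 3.245, v̄ = (0.93+1.10)/2 = 1.015 → q = 6.9×3.245×1.015 = 22.73 ft³/s
Panel 4-5: Δb = 7.9 ft, d̄ = (3.14+2.72)/2 = 2.93, v̄ = (1.10+0.77)/2 = 0.935 → q = 7.9×2.93×0.935 = 21.64 ft³/s
Panel 5-6: Δb = 1.8 ft, d̄ = (2.72+1.40)/2 = 2.06, v̄ = (0.77+0.62)/2 = 0.695 → q = 1.8×2.06×0.695 = 2.577 ft³/s
Panel 6-7: Δb = 3.9 ft, d̄ = (1.40+0.75)/2 = 1.075, v̄ = (0.62+0.48)/2 = 0.55 → q = 3.9×1.075×0.55 = 2.306 ft³/s
Q = Σ q = 61.46 ft³/s

61.5 ft³/s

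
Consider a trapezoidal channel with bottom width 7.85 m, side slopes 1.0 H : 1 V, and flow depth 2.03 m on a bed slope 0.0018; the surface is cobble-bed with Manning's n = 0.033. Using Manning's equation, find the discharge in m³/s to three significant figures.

A = (b + z·y)·y = (7.85 + 1.0×2.03)×2.03 = 20.06 m²
P = b + 2y√(1+z²) = 7.85 + 2×2.03×√(1+1.0²) = 13.59 m
R = A/P = 20.06/13.59 = 1.476 m
Q = (1/n)·A·R^(2/3)·S^(1/2) = (1/0.033) × 20.06 × 1.476^(2/3) × 0.0018^(1/2) = 33.42 m³/s

33.4 m³/s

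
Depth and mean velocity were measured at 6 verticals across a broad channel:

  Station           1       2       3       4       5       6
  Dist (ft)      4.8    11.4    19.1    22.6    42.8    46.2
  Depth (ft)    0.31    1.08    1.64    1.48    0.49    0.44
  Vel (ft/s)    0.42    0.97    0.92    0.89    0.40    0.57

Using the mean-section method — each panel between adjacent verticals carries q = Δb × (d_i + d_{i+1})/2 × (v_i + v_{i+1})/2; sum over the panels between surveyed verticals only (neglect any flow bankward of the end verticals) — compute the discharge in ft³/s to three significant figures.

Panel 1-2: Δb = 6.6 ft, d̄ = (0.31+1.08)/2 = 0.695, v̄ = (0.42+0.97)/2 = 0.695 → q = 6.6×0.695×0.695 = 3.188 ft³/s
Panel 2-3: Δb = 7.7 ft, d̄ = (1.08+1.64)/2 = 1.36, v̄ = (0.97+0.92)/2 = 0.945 → q = 7.7×1.36×0.945 = 9.896 ft³/s
Panel 3-4: Δb = 3.5 ft, d̄ = (1.64+1.48)/2 = 1.56, v̄ = (0.92+0.89)/2 = 0.905 → q = 3.5×1.56×0.905 = 4.941 ft³/s
Panel 4-5: Δb = 20.2 ft, d̄ = (1.48+0.49)/2 = 0.985, v̄ = (0.89+0.40)/2 = 0.645 → q = 20.2×0.985×0.645 = 12.83 ft³/s
Panel 5-6: Δb = 3.4 ft, d̄ = (0.49+0.44)/2 = 0.465, v̄ = (0.40+0.57)/2 = 0.485 → q = 3.4×0.465×0.485 = 0.7668 ft³/s
Q = Σ q = 31.63 ft³/s

31.6 ft³/s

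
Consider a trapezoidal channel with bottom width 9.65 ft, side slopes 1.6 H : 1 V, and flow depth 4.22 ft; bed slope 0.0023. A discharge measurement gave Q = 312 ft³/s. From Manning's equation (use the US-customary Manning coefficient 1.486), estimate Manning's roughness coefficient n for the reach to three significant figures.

A = (b + z·y)·y = (9.65 + 1.6×4.22)×4.22 = 69.22 ft²
P = b + 2y√(1+z²) = 9.65 + 2×4.22×√(1+1.6²) = 25.57 ft
R = A/P = 69.22/25.57 = 2.706 ft
n = (1.486/Q)·A·R^(2/3)·S^(1/2) = (1.486/312) × 69.22 × 1.942 × 0.04796 = 0.03070

0.0307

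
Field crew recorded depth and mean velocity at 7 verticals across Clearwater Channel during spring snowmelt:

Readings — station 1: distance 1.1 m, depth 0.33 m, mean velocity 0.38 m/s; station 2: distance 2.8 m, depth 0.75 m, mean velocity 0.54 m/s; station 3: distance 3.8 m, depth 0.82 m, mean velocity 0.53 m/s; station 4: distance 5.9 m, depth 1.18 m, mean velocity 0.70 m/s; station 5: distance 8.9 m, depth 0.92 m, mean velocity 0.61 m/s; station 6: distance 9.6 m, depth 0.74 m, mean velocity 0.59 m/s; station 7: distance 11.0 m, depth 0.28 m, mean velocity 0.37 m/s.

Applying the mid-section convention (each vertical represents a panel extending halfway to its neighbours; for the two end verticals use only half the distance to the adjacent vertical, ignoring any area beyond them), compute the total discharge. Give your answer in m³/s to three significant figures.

w_1 = (2.8 − 1.1)/2 = 0.85 m; q_1 = 0.38 × 0.33 × 0.85 = 0.1066 m³/s
w_2 = (3.8 − 1.1)/2 = 1.35 m; q_2 = 0.54 × 0.75 × 1.35 = 0.5468 m³/s
w_3 = (5.9 − 2.8)/2 = 1.55 m; q_3 = 0.53 × 0.82 × 1.55 = 0.6736 m³/s
w_4 = (8.9 − 3.8)/2 = 2.55 m; q_4 = 0.70 × 1.18 × 2.55 = 2.106 m³/s
w_5 = (9.6 − 5.9)/2 = 1.85 m; q_5 = 0.61 × 0.92 × 1.85 = 1.038 m³/s
w_6 = (11.0 − 8.9)/2 = 1.05 m; q_6 = 0.59 × 0.74 × 1.05 = 0.4584 m³/s
w_7 = (11.0 − 9.6)/2 = 0.7 m; q_7 = 0.37 × 0.28 × 0.7 = 0.07252 m³/s
Q = Σ qᵢ = 5.002 m³/s

5.00 m³/s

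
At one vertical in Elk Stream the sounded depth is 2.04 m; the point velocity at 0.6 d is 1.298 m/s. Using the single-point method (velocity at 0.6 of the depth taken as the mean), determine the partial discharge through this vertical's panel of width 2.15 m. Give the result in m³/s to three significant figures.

v̄ = v₀.₆ = 1.298 m/s
q = v̄ × d × w = 1.298 × 2.04 × 2.15 = 5.693 m³/s

5.69 m³/s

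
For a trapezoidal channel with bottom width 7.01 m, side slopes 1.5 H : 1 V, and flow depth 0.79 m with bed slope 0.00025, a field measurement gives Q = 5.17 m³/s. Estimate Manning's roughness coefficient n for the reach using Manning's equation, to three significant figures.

A = (b + z·y)·y = (7.01 + 1.5×0.79)×0.79 = 6.474 m²
P = b + 2y√(1+z²) = 7.01 + 2×0.79×√(1+1.5²) = 9.858 m
R = A/P = 6.474/9.858 = 0.6567 m
n = (1/Q)·A·R^(2/3)·S^(1/2) = (1/5.17) × 6.474 × 0.7555 × 0.01581 = 0.01496

0.0150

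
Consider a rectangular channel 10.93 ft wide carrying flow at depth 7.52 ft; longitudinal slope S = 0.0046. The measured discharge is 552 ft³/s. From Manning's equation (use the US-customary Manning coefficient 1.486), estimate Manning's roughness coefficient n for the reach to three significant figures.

A = b·y = 10.93 × 7.52 = 82.19 ft²
P = b + 2y = 10.93 + 2×7.52 = 25.97 ft
R = A/P = 82.19/25.97 = 3.165 ft
n = (1.486/Q)·A·R^(2/3)·S^(1/2) = (1.486/552) × 82.19 × 2.156 × 0.06782 = 0.03235

0.0323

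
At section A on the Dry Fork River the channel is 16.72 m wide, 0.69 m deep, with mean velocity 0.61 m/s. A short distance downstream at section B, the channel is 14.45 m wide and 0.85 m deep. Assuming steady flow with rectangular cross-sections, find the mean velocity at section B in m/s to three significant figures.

Q = A₁V₁ = (16.72×0.69) × 0.61 = 7.037 m³/s
A₂ = 14.45 × 0.85 = 12.28 m²
V₂ = Q/A₂ = 7.037/12.28 = 0.5730 m/s

0.573 m/s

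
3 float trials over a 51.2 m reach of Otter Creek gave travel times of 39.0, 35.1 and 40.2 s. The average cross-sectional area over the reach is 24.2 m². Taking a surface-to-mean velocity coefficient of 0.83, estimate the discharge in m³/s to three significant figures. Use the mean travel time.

t̄ = (39.0 + 35.1 + 40.2) / 3 = 38.1 s
v_surface = L / t̄ = 51.2 / 38.1 = 1.344 m/s
v_mean = 0.83 × 1.344 = 1.115 m/s
Q = A × v_mean = 24.2 × 1.115 = 26.99 m³/s

27.0 m³/s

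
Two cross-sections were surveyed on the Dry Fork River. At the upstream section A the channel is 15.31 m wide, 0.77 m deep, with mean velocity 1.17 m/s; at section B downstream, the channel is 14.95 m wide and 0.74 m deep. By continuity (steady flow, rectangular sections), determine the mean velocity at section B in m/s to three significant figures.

Q = A₁V₁ = (15.31×0.77) × 1.17 = 13.79 m³/s
A₂ = 14.95 × 0.74 = 11.06 m²
V₂ = Q/A₂ = 13.79/11.06 = 1.247 m/s

1.25 m/s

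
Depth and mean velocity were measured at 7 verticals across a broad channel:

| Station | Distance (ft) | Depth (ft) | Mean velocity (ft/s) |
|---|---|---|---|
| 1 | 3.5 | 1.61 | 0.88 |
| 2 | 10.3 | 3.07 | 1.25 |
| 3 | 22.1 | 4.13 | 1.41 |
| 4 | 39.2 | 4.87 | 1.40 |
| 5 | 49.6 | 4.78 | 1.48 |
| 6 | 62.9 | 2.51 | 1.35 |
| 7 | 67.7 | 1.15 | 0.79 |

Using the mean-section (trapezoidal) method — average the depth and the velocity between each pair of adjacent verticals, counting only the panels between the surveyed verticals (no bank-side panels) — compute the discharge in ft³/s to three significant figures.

332 ft³/s

Panel 1-2: Δb = 6.8 ft, d̄ = (1.61+3.07)/2 = 2.34, v̄ = (0.88+1.25)/2 = 1.065 → q = 6.8×2.34×1.065 = 16.95 ft³/s
Panel 2-3: Δb = 11.8 ft, d̄ = (3.07+4.13)/2 = 3.6, v̄ = (1.25+1.41)/2 = 1.33 → q = 11.8×3.6×1.33 = 56.50 ft³/s
Panel 3-4: Δb = 17.1 ft, d̄ = (4.13+4.87)/2 = 4.5, v̄ = (1.41+1.40)/2 = 1.405 → q = 17.1×4.5×1.405 = 108.1 ft³/s
Panel 4-5: Δb = 10.4 ft, d̄ = (4.87+4.78)/2 = 4.825, v̄ = (1.40+1.48)/2 = 1.44 → q = 10.4×4.825×1.44 = 72.26 ft³/s
Panel 5-6: Δb = 13.3 ft, d̄ = (4.78+2.51)/2 = 3.645, v̄ = (1.48+1.35)/2 = 1.415 → q = 13.3×3.645×1.415 = 68.60 ft³/s
Panel 6-7: Δb = 4.8 ft, d̄ = (2.51+1.15)/2 = 1.83, v̄ = (1.35+0.79)/2 = 1.07 → q = 4.8×1.83×1.07 = 9.399 ft³/s
Q = Σ q = 331.8 ft³/s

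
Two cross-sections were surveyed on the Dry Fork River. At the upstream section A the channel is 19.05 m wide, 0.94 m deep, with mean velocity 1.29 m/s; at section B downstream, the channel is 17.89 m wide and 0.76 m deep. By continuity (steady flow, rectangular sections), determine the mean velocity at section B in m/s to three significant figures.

Q = A₁V₁ = (19.05×0.94) × 1.29 = 23.10 m³/s
A₂ = 17.89 × 0.76 = 13.60 m²
V₂ = Q/A₂ = 23.10/13.60 = 1.699 m/s

1.70 m/s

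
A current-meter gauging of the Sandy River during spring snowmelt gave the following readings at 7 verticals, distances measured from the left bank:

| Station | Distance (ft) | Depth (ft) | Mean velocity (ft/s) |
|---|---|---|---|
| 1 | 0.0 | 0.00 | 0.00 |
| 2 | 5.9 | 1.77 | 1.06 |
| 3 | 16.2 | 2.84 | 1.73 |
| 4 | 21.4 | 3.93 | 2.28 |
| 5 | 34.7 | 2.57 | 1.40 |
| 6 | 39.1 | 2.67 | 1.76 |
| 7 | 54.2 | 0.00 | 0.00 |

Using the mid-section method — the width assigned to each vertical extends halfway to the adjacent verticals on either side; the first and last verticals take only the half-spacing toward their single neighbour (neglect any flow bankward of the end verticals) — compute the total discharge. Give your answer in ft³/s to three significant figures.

214 ft³/s

w_2 = (16.2 − 0.0)/2 = 8.1 ft; q_2 = 1.06 × 1.77 × 8.1 = 15.20 ft³/s
w_3 = (21.4 − 5.9)/2 = 7.75 ft; q_3 = 1.73 × 2.84 × 7.75 = 38.08 ft³/s
w_4 = (34.7 − 16.2)/2 = 9.25 ft; q_4 = 2.28 × 3.93 × 9.25 = 82.88 ft³/s
w_5 = (39.1 − 21.4)/2 = 8.85 ft; q_5 = 1.40 × 2.57 × 8.85 = 31.84 ft³/s
w_6 = (54.2 − 34.7)/2 = 9.75 ft; q_6 = 1.76 × 2.67 × 9.75 = 45.82 ft³/s
Stations 1, 7 contribute zero (depth or velocity is 0).
Q = Σ qᵢ = 213.8 ft³/s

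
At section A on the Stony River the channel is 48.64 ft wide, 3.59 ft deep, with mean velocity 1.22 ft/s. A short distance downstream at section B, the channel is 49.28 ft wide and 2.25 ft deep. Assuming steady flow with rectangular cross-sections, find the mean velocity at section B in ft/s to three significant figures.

Q = A₁V₁ = (48.64×3.59) × 1.22 = 213.0 ft³/s
A₂ = 49.28 × 2.25 = 110.9 ft²
V₂ = Q/A₂ = 213.0/110.9 = 1.921 ft/s

1.92 ft/s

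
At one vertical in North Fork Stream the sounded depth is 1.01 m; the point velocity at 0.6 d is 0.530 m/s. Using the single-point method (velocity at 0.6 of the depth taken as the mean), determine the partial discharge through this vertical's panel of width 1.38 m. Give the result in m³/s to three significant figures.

v̄ = v₀.₆ = 0.530 m/s
q = v̄ × d × w = 0.5300 × 1.01 × 1.38 = 0.7387 m³/s

0.739 m³/s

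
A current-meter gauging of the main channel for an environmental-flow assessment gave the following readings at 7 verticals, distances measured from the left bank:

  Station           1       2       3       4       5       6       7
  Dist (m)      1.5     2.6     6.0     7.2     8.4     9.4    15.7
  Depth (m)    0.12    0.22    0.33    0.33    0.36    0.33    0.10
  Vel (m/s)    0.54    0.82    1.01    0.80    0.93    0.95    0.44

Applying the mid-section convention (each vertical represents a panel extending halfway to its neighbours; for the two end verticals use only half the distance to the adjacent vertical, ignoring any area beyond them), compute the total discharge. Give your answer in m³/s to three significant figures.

3.18 m³/s

w_1 = (2.6 − 1.5)/2 = 0.55 m; q_1 = 0.54 × 0.12 × 0.55 = 0.03564 m³/s
w_2 = (6.0 − 1.5)/2 = 2.25 m; q_2 = 0.82 × 0.22 × 2.25 = 0.4059 m³/s
w_3 = (7.2 − 2.6)/2 = 2.3 m; q_3 = 1.01 × 0.33 × 2.3 = 0.7666 m³/s
w_4 = (8.4 − 6.0)/2 = 1.2 m; q_4 = 0.80 × 0.33 × 1.2 = 0.3168 m³/s
w_5 = (9.4 − 7.2)/2 = 1.1 m; q_5 = 0.93 × 0.36 × 1.1 = 0.3683 m³/s
w_6 = (15.7 − 8.4)/2 = 3.65 m; q_6 = 0.95 × 0.33 × 3.65 = 1.144 m³/s
w_7 = (15.7 − 9.4)/2 = 3.15 m; q_7 = 0.44 × 0.10 × 3.15 = 0.1386 m³/s
Q = Σ qᵢ = 3.176 m³/s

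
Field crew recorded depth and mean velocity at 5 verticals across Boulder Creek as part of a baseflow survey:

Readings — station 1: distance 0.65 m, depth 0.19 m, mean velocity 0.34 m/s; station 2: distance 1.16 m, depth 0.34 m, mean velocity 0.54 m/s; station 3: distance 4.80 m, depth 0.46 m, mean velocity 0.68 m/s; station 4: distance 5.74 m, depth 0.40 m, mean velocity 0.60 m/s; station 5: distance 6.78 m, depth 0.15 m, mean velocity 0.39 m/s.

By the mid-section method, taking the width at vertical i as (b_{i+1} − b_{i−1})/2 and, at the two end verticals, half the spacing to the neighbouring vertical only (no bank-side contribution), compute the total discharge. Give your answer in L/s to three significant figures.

w_1 = (1.16 − 0.65)/2 = 0.255 m; q_1 = 0.34 × 0.19 × 0.255 = 0.01647 m³/s
w_2 = (4.80 − 0.65)/2 = 2.075 m; q_2 = 0.54 × 0.34 × 2.075 = 0.3810 m³/s
w_3 = (5.74 − 1.16)/2 = 2.29 m; q_3 = 0.68 × 0.46 × 2.29 = 0.7163 m³/s
w_4 = (6.78 − 4.80)/2 = 0.99 m; q_4 = 0.60 × 0.40 × 0.99 = 0.2376 m³/s
w_5 = (6.78 − 5.74)/2 = 0.52 m; q_5 = 0.39 × 0.15 × 0.52 = 0.03042 m³/s
Q = Σ qᵢ = 1.382 m³/s
= 1.382 × 1000 = 1382 L/s

1380 L/s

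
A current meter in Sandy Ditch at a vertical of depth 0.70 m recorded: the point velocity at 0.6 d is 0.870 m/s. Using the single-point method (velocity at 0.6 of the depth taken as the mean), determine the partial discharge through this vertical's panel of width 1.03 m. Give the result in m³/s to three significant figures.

v̄ = v₀.₆ = 0.870 m/s
q = v̄ × d × w = 0.8700 × 0.70 × 1.03 = 0.6273 m³/s

0.627 m³/s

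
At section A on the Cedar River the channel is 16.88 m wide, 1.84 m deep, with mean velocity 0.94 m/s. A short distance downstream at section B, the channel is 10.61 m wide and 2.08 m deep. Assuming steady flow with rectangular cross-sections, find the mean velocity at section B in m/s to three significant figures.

Q = A₁V₁ = (16.88×1.84) × 0.94 = 29.20 m³/s
A₂ = 10.61 × 2.08 = 22.07 m²
V₂ = Q/A₂ = 29.20/22.07 = 1.323 m/s

1.32 m/s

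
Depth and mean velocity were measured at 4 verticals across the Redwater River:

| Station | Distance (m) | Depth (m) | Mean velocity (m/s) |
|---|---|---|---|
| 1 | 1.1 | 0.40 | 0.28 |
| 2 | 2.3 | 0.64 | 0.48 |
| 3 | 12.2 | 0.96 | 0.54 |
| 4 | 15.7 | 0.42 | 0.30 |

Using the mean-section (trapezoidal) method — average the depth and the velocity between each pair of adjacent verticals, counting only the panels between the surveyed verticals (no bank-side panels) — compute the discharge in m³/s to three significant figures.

5.29 m³/s

Panel 1-2: Δb = 1.2 m, d̄ = (0.40+0.64)/2 = 0.52, v̄ = (0.28+0.48)/2 = 0.38 → q = 1.2×0.52×0.38 = 0.2371 m³/s
Panel 2-3: Δb = 9.9 m, d̄ = (0.64+0.96)/2 = 0.8, v̄ = (0.48+0.54)/2 = 0.51 → q = 9.9×0.8×0.51 = 4.039 m³/s
Panel 3-4: Δb = 3.5 m, d̄ = (0.96+0.42)/2 = 0.69, v̄ = (0.54+0.30)/2 = 0.42 → q = 3.5×0.69×0.42 = 1.014 m³/s
Q = Σ q = 5.291 m³/s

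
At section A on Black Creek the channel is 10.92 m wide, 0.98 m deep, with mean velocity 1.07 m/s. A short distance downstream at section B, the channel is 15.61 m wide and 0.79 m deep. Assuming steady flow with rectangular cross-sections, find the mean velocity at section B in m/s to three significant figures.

Q = A₁V₁ = (10.92×0.98) × 1.07 = 11.45 m³/s
A₂ = 15.61 × 0.79 = 12.33 m²
V₂ = Q/A₂ = 11.45/12.33 = 0.9285 m/s

0.929 m/s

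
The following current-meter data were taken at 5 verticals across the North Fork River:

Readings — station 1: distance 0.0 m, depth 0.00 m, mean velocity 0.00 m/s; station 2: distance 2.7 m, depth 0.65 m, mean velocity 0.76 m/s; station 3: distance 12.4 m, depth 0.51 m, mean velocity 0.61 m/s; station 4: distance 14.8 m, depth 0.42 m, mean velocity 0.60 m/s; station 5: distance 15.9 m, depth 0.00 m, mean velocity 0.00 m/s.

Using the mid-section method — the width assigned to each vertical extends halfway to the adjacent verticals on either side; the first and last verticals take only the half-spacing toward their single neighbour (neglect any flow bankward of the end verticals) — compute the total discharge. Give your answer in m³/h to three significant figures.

w_2 = (12.4 − 0.0)/2 = 6.2 m; q_2 = 0.76 × 0.65 × 6.2 = 3.063 m³/s
w_3 = (14.8 − 2.7)/2 = 6.05 m; q_3 = 0.61 × 0.51 × 6.05 = 1.882 m³/s
w_4 = (15.9 − 12.4)/2 = 1.75 m; q_4 = 0.60 × 0.42 × 1.75 = 0.4410 m³/s
Stations 1, 5 contribute zero (depth or velocity is 0).
Q = Σ qᵢ = 5.386 m³/s
= 5.386 × 3600 = 19390 m³/h

19400 m³/h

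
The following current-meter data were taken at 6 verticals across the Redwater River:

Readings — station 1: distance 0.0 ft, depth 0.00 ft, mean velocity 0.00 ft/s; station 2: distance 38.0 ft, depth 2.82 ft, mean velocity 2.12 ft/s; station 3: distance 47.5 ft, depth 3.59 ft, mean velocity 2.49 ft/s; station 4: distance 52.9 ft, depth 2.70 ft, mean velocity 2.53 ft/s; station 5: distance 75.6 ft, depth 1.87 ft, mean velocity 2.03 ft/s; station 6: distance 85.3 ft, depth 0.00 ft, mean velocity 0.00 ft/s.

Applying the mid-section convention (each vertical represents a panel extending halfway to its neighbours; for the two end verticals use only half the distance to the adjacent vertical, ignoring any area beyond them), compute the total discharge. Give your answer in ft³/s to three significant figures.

w_2 = (47.5 − 0.0)/2 = 23.75 ft; q_2 = 2.12 × 2.82 × 23.75 = 142.0 ft³/s
w_3 = (52.9 − 38.0)/2 = 7.45 ft; q_3 = 2.49 × 3.59 × 7.45 = 66.60 ft³/s
w_4 = (75.6 − 47.5)/2 = 14.05 ft; q_4 = 2.53 × 2.70 × 14.05 = 95.98 ft³/s
w_5 = (85.3 − 52.9)/2 = 16.2 ft; q_5 = 2.03 × 1.87 × 16.2 = 61.50 ft³/s
Stations 1, 6 contribute zero (depth or velocity is 0).
Q = Σ qᵢ = 366.1 ft³/s

366 ft³/s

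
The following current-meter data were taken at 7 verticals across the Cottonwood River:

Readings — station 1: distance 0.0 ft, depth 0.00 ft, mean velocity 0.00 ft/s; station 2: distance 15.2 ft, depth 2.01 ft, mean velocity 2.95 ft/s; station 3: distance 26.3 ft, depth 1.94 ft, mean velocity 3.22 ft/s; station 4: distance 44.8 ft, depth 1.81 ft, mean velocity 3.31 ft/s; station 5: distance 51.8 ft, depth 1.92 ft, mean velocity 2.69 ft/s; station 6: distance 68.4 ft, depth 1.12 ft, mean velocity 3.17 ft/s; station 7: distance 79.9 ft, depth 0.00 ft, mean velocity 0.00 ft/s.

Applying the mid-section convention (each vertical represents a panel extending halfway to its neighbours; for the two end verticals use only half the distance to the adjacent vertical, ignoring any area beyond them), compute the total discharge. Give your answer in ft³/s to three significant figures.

w_2 = (26.3 − 0.0)/2 = 13.15 ft; q_2 = 2.95 × 2.01 × 13.15 = 77.97 ft³/s
w_3 = (44.8 − 15.2)/2 = 14.8 ft; q_3 = 3.22 × 1.94 × 14.8 = 92.45 ft³/s
w_4 = (51.8 − 26.3)/2 = 12.75 ft; q_4 = 3.31 × 1.81 × 12.75 = 76.39 ft³/s
w_5 = (68.4 − 44.8)/2 = 11.8 ft; q_5 = 2.69 × 1.92 × 11.8 = 60.94 ft³/s
w_6 = (79.9 − 51.8)/2 = 14.05 ft; q_6 = 3.17 × 1.12 × 14.05 = 49.88 ft³/s
Stations 1, 7 contribute zero (depth or velocity is 0).
Q = Σ qᵢ = 357.6 ft³/s

358 ft³/s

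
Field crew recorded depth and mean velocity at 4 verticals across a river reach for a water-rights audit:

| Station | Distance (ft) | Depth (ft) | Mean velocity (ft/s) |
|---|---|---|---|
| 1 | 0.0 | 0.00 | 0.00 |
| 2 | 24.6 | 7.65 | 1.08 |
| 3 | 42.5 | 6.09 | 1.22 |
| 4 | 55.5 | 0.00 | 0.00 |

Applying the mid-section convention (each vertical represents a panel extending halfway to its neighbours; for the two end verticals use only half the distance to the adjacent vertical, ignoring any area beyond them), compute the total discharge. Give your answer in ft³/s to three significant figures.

290 ft³/s

w_2 = (42.5 − 0.0)/2 = 21.25 ft; q_2 = 1.08 × 7.65 × 21.25 = 175.6 ft³/s
w_3 = (55.5 − 24.6)/2 = 15.45 ft; q_3 = 1.22 × 6.09 × 15.45 = 114.8 ft³/s
Stations 1, 4 contribute zero (depth or velocity is 0).
Q = Σ qᵢ = 290.4 ft³/s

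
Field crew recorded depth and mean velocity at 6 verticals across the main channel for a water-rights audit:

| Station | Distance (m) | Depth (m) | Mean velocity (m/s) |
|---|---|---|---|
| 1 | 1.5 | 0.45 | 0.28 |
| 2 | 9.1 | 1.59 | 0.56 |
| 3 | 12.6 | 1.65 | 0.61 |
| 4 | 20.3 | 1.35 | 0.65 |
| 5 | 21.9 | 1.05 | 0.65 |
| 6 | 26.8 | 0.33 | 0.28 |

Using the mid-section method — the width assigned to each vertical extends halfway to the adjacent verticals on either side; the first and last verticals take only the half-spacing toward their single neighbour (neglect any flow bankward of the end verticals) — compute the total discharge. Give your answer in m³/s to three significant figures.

w_1 = (9.1 − 1.5)/2 = 3.8 m; q_1 = 0.28 × 0.45 × 3.8 = 0.4788 m³/s
w_2 = (12.6 − 1.5)/2 = 5.55 m; q_2 = 0.56 × 1.59 × 5.55 = 4.942 m³/s
w_3 = (20.3 − 9.1)/2 = 5.6 m; q_3 = 0.61 × 1.65 × 5.6 = 5.636 m³/s
w_4 = (21.9 − 12.6)/2 = 4.65 m; q_4 = 0.65 × 1.35 × 4.65 = 4.080 m³/s
w_5 = (26.8 − 20.3)/2 = 3.25 m; q_5 = 0.65 × 1.05 × 3.25 = 2.218 m³/s
w_6 = (26.8 − 21.9)/2 = 2.45 m; q_6 = 0.28 × 0.33 × 2.45 = 0.2264 m³/s
Q = Σ qᵢ = 17.58 m³/s

17.6 m³/s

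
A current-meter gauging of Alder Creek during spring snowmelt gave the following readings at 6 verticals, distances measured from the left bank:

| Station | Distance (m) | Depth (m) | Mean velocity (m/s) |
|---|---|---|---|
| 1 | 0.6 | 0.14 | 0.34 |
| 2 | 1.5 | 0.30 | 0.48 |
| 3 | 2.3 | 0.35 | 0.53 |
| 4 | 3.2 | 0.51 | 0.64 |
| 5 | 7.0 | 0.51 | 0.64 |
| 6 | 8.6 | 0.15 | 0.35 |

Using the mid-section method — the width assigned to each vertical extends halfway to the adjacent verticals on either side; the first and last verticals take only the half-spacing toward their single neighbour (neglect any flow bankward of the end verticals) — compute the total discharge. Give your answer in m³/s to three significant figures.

1.99 m³/s

w_1 = (1.5 − 0.6)/2 = 0.45 m; q_1 = 0.34 × 0.14 × 0.45 = 0.02142 m³/s
w_2 = (2.3 − 0.6)/2 = 0.85 m; q_2 = 0.48 × 0.30 × 0.85 = 0.1224 m³/s
w_3 = (3.2 − 1.5)/2 = 0.85 m; q_3 = 0.53 × 0.35 × 0.85 = 0.1577 m³/s
w_4 = (7.0 − 2.3)/2 = 2.35 m; q_4 = 0.64 × 0.51 × 2.35 = 0.7670 m³/s
w_5 = (8.6 − 3.2)/2 = 2.7 m; q_5 = 0.64 × 0.51 × 2.7 = 0.8813 m³/s
w_6 = (8.6 − 7.0)/2 = 0.8 m; q_6 = 0.35 × 0.15 × 0.8 = 0.04200 m³/s
Q = Σ qᵢ = 1.992 m³/s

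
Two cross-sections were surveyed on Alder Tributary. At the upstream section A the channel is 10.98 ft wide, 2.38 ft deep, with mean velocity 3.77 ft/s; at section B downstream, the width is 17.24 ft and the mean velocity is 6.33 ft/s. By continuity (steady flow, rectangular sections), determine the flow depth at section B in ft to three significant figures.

0.903 ft

Q = A₁V₁ = (10.98×2.38) × 3.77 = 98.52 ft³/s
d₂ = Q/(b₂ V₂) = 98.52/(17.24×6.33) = 0.9028 ft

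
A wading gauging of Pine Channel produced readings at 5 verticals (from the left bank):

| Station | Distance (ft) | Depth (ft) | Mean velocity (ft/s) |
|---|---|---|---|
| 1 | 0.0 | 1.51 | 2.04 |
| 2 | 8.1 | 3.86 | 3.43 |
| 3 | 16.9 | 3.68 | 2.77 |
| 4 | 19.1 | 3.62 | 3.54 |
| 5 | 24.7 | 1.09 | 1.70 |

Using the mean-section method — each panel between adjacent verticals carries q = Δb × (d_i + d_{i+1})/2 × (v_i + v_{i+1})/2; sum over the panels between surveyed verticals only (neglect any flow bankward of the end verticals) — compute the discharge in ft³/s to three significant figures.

Panel 1-2: Δb = 8.1 ft, d̄ = (1.51+3.86)/2 = 2.685, v̄ = (2.04+3.43)/2 = 2.735 → q = 8.1×2.685×2.735 = 59.48 ft³/s
Panel 2-3: Δb = 8.8 ft, d̄ = (3.86+3.68)/2 = 3.77, v̄ = (3.43+2.77)/2 = 3.1 → q = 8.8×3.77×3.1 = 102.8 ft³/s
Panel 3-4: Δb = 2.2 ft, d̄ = (3.68+3.62)/2 = 3.65, v̄ = (2.77+3.54)/2 = 3.155 → q = 2.2×3.65×3.155 = 25.33 ft³/s
Panel 4-5: Δb = 5.6 ft, d̄ = (3.62+1.09)/2 = 2.355, v̄ = (3.54+1.70)/2 = 2.62 → q = 5.6×2.355×2.62 = 34.55 ft³/s
Q = Σ q = 222.2 ft³/s

222 ft³/s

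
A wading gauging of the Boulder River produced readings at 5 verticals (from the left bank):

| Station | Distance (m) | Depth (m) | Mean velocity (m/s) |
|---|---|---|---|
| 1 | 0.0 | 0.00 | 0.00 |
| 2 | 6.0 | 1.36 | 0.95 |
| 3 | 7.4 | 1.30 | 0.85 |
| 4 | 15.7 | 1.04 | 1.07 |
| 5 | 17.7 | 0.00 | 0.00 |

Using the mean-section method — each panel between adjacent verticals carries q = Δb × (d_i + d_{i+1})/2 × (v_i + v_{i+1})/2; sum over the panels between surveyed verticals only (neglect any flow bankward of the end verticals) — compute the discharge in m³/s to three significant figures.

13.5 m³/s

Panel 1-2: Δb = 6 m, d̄ = (0.00+1.36)/2 = 0.68, v̄ = (0.00+0.95)/2 = 0.475 → q = 6×0.68×0.475 = 1.938 m³/s
Panel 2-3: Δb = 1.4 m, d̄ = (1.36+1.30)/2 = 1.33, v̄ = (0.95+0.85)/2 = 0.9 → q = 1.4×1.33×0.9 = 1.676 m³/s
Panel 3-4: Δb = 8.3 m, d̄ = (1.30+1.04)/2 = 1.17, v̄ = (0.85+1.07)/2 = 0.96 → q = 8.3×1.17×0.96 = 9.323 m³/s
Panel 4-5: Δb = 2 m, d̄ = (1.04+0.00)/2 = 0.52, v̄ = (1.07+0.00)/2 = 0.535 → q = 2×0.52×0.535 = 0.5564 m³/s
Q = Σ q = 13.49 m³/s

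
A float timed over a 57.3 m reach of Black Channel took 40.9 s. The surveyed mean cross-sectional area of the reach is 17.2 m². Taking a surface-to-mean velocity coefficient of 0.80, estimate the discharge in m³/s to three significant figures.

v_surface = L / t̄ = 57.3 / 40.9 = 1.401 m/s
v_mean = 0.80 × 1.401 = 1.121 m/s
Q = A × v_mean = 17.2 × 1.121 = 19.28 m³/s

19.3 m³/s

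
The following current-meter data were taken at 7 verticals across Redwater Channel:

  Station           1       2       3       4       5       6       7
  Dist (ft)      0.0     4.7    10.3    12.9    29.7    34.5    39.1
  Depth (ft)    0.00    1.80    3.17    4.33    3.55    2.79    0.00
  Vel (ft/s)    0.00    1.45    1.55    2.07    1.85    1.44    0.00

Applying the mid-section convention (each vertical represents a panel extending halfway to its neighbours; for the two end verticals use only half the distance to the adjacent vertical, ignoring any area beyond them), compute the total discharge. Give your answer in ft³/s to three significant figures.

210 ft³/s

w_2 = (10.3 − 0.0)/2 = 5.15 ft; q_2 = 1.45 × 1.80 × 5.15 = 13.44 ft³/s
w_3 = (12.9 − 4.7)/2 = 4.1 ft; q_3 = 1.55 × 3.17 × 4.1 = 20.15 ft³/s
w_4 = (29.7 − 10.3)/2 = 9.7 ft; q_4 = 2.07 × 4.33 × 9.7 = 86.94 ft³/s
w_5 = (34.5 − 12.9)/2 = 10.8 ft; q_5 = 1.85 × 3.55 × 10.8 = 70.93 ft³/s
w_6 = (39.1 − 29.7)/2 = 4.7 ft; q_6 = 1.44 × 2.79 × 4.7 = 18.88 ft³/s
Stations 1, 7 contribute zero (depth or velocity is 0).
Q = Σ qᵢ = 210.3 ft³/s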